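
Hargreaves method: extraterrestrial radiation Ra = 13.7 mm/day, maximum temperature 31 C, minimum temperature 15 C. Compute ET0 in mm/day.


Tmean = (Tmax + Tmin)/2 = (31 + 15)/2 = 23.0
ET0 = 0.0023 * 13.7 * (23.0 + 17.8) * sqrt(31 - 15)
ET0 = 0.0023 * 13.7 * 40.8 * 4.000000

5.1424 mm/day


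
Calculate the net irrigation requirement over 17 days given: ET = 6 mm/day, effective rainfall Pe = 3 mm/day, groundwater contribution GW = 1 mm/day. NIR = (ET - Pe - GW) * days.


Daily deficit = ET - Pe - GW = 6 - 3 - 1 = 2 mm/day
NIR = 2 * 17 = 34 mm

34.0000 mm


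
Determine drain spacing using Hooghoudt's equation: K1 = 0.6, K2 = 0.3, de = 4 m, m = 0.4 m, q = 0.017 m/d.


S^2 = 8*K2*de*m/q + 4*K1*m^2/q
S^2 = 8*0.3*4*0.4/0.017 + 4*0.6*0.4^2/0.017
S = sqrt(248.4706)

15.7630 m


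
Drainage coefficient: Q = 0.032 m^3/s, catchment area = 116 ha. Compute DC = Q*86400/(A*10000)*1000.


DC = Q * 86400 / (A * 10000) * 1000
DC = 0.032 * 86400 / (116 * 10000) * 1000
DC = 2764800.0000 / 1160000

2.3834 mm/day


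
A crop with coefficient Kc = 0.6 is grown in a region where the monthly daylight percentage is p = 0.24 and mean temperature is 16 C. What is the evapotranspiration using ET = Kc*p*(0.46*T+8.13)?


ET = Kc * p * (0.46*T + 8.13)
ET = 0.6 * 0.24 * (0.46*16 + 8.13)
ET = 0.6 * 0.24 * 15.4900

2.2306 mm/day


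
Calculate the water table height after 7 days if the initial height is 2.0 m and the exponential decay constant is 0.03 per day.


m = m0 * exp(-k*t)
m = 2.0 * exp(-0.03 * 7)
m = 2.0 * exp(-0.2100)

1.6212 m


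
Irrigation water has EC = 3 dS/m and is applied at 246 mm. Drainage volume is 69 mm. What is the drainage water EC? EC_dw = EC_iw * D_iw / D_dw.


EC_dw = EC_iw * D_iw / D_dw
EC_dw = 3 * 246 / 69
EC_dw = 738 / 69

10.6957 dS/m


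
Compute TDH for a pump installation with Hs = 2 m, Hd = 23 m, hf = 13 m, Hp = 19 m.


TDH = Hs + Hd + hf + Hp = 2 + 23 + 13 + 19 = 57

57 m


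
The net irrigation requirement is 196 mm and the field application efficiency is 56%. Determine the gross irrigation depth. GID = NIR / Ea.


Ea = 56% = 0.56
GID = NIR / Ea = 196 / 0.56 = 350.0000 mm

350.0000 mm


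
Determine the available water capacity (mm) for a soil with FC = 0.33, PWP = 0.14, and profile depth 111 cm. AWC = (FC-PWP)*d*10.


AWC = (FC - PWP) * d * 10
AWC = (0.33 - 0.14) * 111 * 10
AWC = 0.1900 * 111 * 10

210.9000 mm


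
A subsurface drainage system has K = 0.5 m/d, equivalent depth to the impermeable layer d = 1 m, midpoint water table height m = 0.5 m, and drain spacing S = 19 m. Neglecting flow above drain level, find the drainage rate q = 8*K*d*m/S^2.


q = 8*K*d*m/S^2
q = 8*0.5*1*0.5/19^2
q = 2.0000 / 361

0.0055 m/d


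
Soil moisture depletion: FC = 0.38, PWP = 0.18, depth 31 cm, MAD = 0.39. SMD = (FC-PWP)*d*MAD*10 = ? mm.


SMD = (FC - PWP) * d * MAD * 10
SMD = (0.38 - 0.18) * 31 * 0.39 * 10
SMD = 0.2000 * 31 * 0.39 * 10

24.1800 mm


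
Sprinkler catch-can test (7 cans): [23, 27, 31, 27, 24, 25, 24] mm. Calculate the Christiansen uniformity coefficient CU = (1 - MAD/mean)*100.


mean = 25.857143 mm
MAD = 2.122449 mm
CU = (1 - 2.122449/25.857143)*100

91.7916 %


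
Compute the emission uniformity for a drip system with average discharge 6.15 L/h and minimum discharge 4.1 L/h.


EU = (q_min/q_avg)*100 = (4.1/6.15)*100 = 66.6667%

66.6667 %


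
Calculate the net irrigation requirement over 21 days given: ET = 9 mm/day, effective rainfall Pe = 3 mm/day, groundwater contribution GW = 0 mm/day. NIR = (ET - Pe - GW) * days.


Daily deficit = ET - Pe - GW = 9 - 3 - 0 = 6 mm/day
NIR = 6 * 21 = 126 mm

126.0000 mm


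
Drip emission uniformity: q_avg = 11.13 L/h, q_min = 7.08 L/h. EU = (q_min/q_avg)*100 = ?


EU = (q_min/q_avg)*100 = (7.08/11.13)*100 = 63.6119%

63.6119 %


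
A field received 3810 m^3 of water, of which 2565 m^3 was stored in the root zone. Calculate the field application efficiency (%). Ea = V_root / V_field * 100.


Ea = V_root / V_field * 100 = 2565 / 3810 * 100 = 67.3228%

67.3228 %


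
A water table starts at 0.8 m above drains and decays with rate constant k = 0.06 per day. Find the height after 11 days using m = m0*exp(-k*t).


m = m0 * exp(-k*t)
m = 0.8 * exp(-0.06 * 11)
m = 0.8 * exp(-0.6600)

0.4135 m


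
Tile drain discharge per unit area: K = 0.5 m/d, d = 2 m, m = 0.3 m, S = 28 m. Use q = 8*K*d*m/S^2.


q = 8*K*d*m/S^2
q = 8*0.5*2*0.3/28^2
q = 2.4000 / 784

0.0031 m/d


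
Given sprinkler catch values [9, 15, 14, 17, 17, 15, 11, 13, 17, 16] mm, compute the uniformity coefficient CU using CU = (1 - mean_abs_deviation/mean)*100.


mean = 14.400000 mm
MAD = 2.120000 mm
CU = (1 - 2.120000/14.400000)*100

85.2778 %


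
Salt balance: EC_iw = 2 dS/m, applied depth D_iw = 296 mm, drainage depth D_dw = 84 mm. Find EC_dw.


EC_dw = EC_iw * D_iw / D_dw
EC_dw = 2 * 296 / 84
EC_dw = 592 / 84

7.0476 dS/m


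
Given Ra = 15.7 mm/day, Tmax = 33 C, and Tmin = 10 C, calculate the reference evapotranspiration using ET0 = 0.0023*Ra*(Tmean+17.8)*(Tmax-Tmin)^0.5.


Tmean = (Tmax + Tmin)/2 = (33 + 10)/2 = 21.5
ET0 = 0.0023 * 15.7 * (21.5 + 17.8) * sqrt(33 - 10)
ET0 = 0.0023 * 15.7 * 39.3 * 4.795832

6.8059 mm/day


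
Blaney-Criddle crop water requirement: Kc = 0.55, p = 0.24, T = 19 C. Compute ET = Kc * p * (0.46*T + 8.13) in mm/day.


ET = Kc * p * (0.46*T + 8.13)
ET = 0.55 * 0.24 * (0.46*19 + 8.13)
ET = 0.55 * 0.24 * 16.8700

2.2268 mm/day


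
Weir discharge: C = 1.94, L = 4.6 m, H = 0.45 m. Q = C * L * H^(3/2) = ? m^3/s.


Q = C * L * H^(3/2) = 1.94 * 4.6 * 0.45^1.5 = 1.94 * 4.6 * 0.301869

2.6939 m^3/s


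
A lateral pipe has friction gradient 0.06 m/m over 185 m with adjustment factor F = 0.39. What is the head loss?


hf = J * L * F = 0.06 * 185 * 0.39 = 4.3290 m

4.3290 m


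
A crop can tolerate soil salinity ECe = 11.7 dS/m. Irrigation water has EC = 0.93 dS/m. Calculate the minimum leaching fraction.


LR = ECiw / (5*ECe - ECiw)
LR = 0.93 / (5*11.7 - 0.93)
LR = 0.93 / 57.5700

0.0162


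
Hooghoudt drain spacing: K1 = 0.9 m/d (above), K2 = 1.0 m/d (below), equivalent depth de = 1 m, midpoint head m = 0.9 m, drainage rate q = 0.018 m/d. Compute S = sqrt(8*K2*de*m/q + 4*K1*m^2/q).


S^2 = 8*K2*de*m/q + 4*K1*m^2/q
S^2 = 8*1.0*1*0.9/0.018 + 4*0.9*0.9^2/0.018
S = sqrt(562.0000)

23.7065 m


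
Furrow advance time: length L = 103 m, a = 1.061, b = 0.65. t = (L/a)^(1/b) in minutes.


t = (L/a)^(1/b)
t = (103/1.061)^(1/0.65)
t = 97.078228^(1/0.65)

1140.5400 min


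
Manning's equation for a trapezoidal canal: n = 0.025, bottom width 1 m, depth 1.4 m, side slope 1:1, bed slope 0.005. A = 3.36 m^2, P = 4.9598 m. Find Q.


R = A/P = 3.36/4.9598 = 0.677447
Q = (1/0.025) * 3.36 * 0.677447^(2/3) * 0.005^0.5

7.3305 m^3/s


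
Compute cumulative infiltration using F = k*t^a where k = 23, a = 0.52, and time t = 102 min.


F = k * t^a = 23 * 102^0.52
F = 23 * 11.078274

254.8003 mm


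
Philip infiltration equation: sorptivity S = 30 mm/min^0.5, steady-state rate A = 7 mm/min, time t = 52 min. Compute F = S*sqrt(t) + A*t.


F = S*sqrt(t) + A*t
F = 30*sqrt(52) + 7*52
F = 30*7.211103 + 364

580.3331 mm


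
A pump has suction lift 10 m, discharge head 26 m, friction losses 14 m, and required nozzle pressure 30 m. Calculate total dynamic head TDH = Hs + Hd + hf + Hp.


TDH = Hs + Hd + hf + Hp = 10 + 26 + 14 + 30 = 80

80 m


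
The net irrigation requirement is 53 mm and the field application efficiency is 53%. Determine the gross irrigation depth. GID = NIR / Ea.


Ea = 53% = 0.53
GID = NIR / Ea = 53 / 0.53 = 100.0000 mm

100.0000 mm


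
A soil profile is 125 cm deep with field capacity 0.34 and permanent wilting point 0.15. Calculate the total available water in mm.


AWC = (FC - PWP) * d * 10
AWC = (0.34 - 0.15) * 125 * 10
AWC = 0.1900 * 125 * 10

237.5000 mm


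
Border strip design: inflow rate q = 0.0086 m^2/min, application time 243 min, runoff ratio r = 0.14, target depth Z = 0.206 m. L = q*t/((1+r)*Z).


L = q*t/((1+r)*Z)
L = 0.0086*243/((1+0.14)*0.206)
L = 2.0898/0.23484

8.8988 m


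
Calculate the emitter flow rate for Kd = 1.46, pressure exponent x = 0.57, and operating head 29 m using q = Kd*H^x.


q = Kd * H^x = 1.46 * 29^0.57 = 1.46 * 6.816585

9.9522 L/h


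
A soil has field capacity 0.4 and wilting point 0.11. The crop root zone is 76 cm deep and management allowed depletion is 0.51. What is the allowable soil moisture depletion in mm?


SMD = (FC - PWP) * d * MAD * 10
SMD = (0.4 - 0.11) * 76 * 0.51 * 10
SMD = 0.2900 * 76 * 0.51 * 10

112.4040 mm


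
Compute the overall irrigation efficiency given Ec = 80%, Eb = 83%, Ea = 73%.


Ec = 0.8, Eb = 0.83, Ea = 0.73
E = 0.8 * 0.83 * 0.73 * 100 = 48.4720%

48.4720 %


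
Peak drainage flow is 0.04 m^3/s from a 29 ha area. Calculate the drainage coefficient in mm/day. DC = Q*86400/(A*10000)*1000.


DC = Q * 86400 / (A * 10000) * 1000
DC = 0.04 * 86400 / (29 * 10000) * 1000
DC = 3456000.0000 / 290000

11.9172 mm/day


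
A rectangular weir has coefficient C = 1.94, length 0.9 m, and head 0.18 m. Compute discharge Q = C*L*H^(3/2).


Q = C * L * H^(3/2) = 1.94 * 0.9 * 0.18^1.5 = 1.94 * 0.9 * 0.076368

0.1333 m^3/s


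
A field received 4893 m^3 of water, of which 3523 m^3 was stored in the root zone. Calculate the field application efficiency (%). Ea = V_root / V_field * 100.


Ea = V_root / V_field * 100 = 3523 / 4893 * 100 = 72.0008%

72.0008 %


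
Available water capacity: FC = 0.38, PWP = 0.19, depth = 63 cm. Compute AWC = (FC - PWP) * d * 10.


AWC = (FC - PWP) * d * 10
AWC = (0.38 - 0.19) * 63 * 10
AWC = 0.1900 * 63 * 10

119.7000 mm


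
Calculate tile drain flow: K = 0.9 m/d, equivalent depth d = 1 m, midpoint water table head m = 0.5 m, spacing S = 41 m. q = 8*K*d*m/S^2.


q = 8*K*d*m/S^2
q = 8*0.9*1*0.5/41^2
q = 3.6000 / 1681

0.0021 m/d


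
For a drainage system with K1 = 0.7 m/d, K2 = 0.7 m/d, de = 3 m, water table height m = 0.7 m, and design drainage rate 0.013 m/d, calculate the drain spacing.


S^2 = 8*K2*de*m/q + 4*K1*m^2/q
S^2 = 8*0.7*3*0.7/0.013 + 4*0.7*0.7^2/0.013
S = sqrt(1010.1538)

31.7829 m


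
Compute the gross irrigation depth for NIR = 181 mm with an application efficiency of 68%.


Ea = 68% = 0.68
GID = NIR / Ea = 181 / 0.68 = 266.1765 mm

266.1765 mm


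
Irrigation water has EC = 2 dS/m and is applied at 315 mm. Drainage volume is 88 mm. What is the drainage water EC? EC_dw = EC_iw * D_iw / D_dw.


EC_dw = EC_iw * D_iw / D_dw
EC_dw = 2 * 315 / 88
EC_dw = 630 / 88

7.1591 dS/m


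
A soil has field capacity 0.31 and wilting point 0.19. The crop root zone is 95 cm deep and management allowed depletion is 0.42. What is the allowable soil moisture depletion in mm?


SMD = (FC - PWP) * d * MAD * 10
SMD = (0.31 - 0.19) * 95 * 0.42 * 10
SMD = 0.1200 * 95 * 0.42 * 10

47.8800 mm


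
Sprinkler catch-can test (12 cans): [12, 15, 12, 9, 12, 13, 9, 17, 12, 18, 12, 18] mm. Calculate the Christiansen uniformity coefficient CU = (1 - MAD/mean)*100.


mean = 13.250000 mm
MAD = 2.500000 mm
CU = (1 - 2.500000/13.250000)*100

81.1321 %


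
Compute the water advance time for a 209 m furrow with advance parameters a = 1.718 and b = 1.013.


t = (L/a)^(1/b)
t = (209/1.718)^(1/1.013)
t = 121.653085^(1/1.013)

114.3838 min


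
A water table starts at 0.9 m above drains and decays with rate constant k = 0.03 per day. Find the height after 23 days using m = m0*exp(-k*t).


m = m0 * exp(-k*t)
m = 0.9 * exp(-0.03 * 23)
m = 0.9 * exp(-0.6900)

0.4514 m


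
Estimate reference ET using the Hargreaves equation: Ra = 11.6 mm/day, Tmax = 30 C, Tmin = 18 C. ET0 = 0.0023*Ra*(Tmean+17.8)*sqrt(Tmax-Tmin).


Tmean = (Tmax + Tmin)/2 = (30 + 18)/2 = 24.0
ET0 = 0.0023 * 11.6 * (24.0 + 17.8) * sqrt(30 - 18)
ET0 = 0.0023 * 11.6 * 41.8 * 3.464102

3.8632 mm/day


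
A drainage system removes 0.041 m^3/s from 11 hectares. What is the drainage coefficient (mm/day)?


DC = Q * 86400 / (A * 10000) * 1000
DC = 0.041 * 86400 / (11 * 10000) * 1000
DC = 3542400.0000 / 110000

32.2036 mm/day


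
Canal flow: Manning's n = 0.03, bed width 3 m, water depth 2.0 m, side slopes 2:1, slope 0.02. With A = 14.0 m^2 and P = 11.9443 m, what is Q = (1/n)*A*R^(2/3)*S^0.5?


R = A/P = 14.0/11.9443 = 1.172107
Q = (1/0.03) * 14.0 * 1.172107^(2/3) * 0.02^0.5

73.3669 m^3/s


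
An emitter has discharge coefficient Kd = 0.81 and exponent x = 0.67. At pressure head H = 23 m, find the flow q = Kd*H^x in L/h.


q = Kd * H^x = 0.81 * 23^0.67 = 0.81 * 8.172551

6.6198 L/h


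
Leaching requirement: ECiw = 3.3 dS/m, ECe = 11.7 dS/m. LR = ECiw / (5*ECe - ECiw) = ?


LR = ECiw / (5*ECe - ECiw)
LR = 3.3 / (5*11.7 - 3.3)
LR = 3.3 / 55.2000

0.0598


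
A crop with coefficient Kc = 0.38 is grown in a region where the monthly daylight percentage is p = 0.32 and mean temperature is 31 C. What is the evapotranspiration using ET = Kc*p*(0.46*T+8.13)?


ET = Kc * p * (0.46*T + 8.13)
ET = 0.38 * 0.32 * (0.46*31 + 8.13)
ET = 0.38 * 0.32 * 22.3900

2.7226 mm/day


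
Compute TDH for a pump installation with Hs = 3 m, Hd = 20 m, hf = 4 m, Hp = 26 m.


TDH = Hs + Hd + hf + Hp = 3 + 20 + 4 + 26 = 53

53 m


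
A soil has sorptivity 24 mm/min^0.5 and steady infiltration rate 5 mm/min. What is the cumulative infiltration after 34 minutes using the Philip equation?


F = S*sqrt(t) + A*t
F = 24*sqrt(34) + 5*34
F = 24*5.830952 + 170

309.9428 mm


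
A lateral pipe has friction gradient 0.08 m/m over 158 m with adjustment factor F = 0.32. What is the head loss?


hf = J * L * F = 0.08 * 158 * 0.32 = 4.0448 m

4.0448 m


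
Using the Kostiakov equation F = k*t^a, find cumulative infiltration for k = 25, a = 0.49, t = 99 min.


F = k * t^a = 25 * 99^0.49
F = 25 * 9.503011

237.5753 mm


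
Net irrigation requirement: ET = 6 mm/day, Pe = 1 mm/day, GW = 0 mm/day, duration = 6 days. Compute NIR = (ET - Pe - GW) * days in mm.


Daily deficit = ET - Pe - GW = 6 - 1 - 0 = 5 mm/day
NIR = 5 * 6 = 30 mm

30.0000 mm


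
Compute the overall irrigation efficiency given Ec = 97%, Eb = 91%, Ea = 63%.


Ec = 0.97, Eb = 0.91, Ea = 0.63
E = 0.97 * 0.91 * 0.63 * 100 = 55.6101%

55.6101 %


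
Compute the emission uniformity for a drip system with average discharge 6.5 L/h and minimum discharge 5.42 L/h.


EU = (q_min/q_avg)*100 = (5.42/6.5)*100 = 83.3846%

83.3846 %


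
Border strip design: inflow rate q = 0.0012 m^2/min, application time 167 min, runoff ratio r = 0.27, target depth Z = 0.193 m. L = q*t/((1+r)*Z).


L = q*t/((1+r)*Z)
L = 0.0012*167/((1+0.27)*0.193)
L = 0.2004/0.24511

0.8176 m


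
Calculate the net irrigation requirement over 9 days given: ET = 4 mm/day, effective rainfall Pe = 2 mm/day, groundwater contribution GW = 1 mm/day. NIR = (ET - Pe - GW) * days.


Daily deficit = ET - Pe - GW = 4 - 2 - 1 = 1 mm/day
NIR = 1 * 9 = 9 mm

9.0000 mm


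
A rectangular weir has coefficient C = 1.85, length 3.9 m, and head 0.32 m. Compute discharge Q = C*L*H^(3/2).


Q = C * L * H^(3/2) = 1.85 * 3.9 * 0.32^1.5 = 1.85 * 3.9 * 0.181019

1.3061 m^3/s


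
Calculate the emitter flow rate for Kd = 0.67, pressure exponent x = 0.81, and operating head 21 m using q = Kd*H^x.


q = Kd * H^x = 0.67 * 21^0.81 = 0.67 * 11.775995

7.8899 L/h


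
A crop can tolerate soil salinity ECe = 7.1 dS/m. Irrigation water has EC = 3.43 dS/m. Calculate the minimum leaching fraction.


LR = ECiw / (5*ECe - ECiw)
LR = 3.43 / (5*7.1 - 3.43)
LR = 3.43 / 32.0700

0.1070


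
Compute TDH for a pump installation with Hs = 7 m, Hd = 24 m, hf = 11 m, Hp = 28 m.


TDH = Hs + Hd + hf + Hp = 7 + 24 + 11 + 28 = 70

70 m


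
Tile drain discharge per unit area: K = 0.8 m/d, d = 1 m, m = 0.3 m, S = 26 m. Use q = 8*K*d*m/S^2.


q = 8*K*d*m/S^2
q = 8*0.8*1*0.3/26^2
q = 1.9200 / 676

0.0028 m/d


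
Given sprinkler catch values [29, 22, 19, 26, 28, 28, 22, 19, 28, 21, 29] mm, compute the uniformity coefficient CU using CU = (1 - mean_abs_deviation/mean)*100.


mean = 24.636364 mm
MAD = 3.669421 mm
CU = (1 - 3.669421/24.636364)*100

85.1057 %


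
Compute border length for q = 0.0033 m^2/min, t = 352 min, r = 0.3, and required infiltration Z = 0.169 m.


L = q*t/((1+r)*Z)
L = 0.0033*352/((1+0.3)*0.169)
L = 1.1616/0.2197

5.2872 m


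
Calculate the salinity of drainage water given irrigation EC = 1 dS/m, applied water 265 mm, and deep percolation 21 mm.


EC_dw = EC_iw * D_iw / D_dw
EC_dw = 1 * 265 / 21
EC_dw = 265 / 21

12.6190 dS/m


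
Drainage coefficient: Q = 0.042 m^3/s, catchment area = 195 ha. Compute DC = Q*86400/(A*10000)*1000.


DC = Q * 86400 / (A * 10000) * 1000
DC = 0.042 * 86400 / (195 * 10000) * 1000
DC = 3628800.0000 / 1950000

1.8609 mm/day


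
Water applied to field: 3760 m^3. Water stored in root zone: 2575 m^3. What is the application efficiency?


Ea = V_root / V_field * 100 = 2575 / 3760 * 100 = 68.4840%

68.4840 %


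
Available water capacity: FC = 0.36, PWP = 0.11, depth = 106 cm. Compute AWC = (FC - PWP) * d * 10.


AWC = (FC - PWP) * d * 10
AWC = (0.36 - 0.11) * 106 * 10
AWC = 0.2500 * 106 * 10

265.0000 mm


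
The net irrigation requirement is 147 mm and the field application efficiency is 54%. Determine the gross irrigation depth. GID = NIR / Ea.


Ea = 54% = 0.54
GID = NIR / Ea = 147 / 0.54 = 272.2222 mm

272.2222 mm


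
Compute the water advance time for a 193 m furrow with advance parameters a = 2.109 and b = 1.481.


t = (L/a)^(1/b)
t = (193/2.109)^(1/1.481)
t = 91.512565^(1/1.481)

21.1072 min


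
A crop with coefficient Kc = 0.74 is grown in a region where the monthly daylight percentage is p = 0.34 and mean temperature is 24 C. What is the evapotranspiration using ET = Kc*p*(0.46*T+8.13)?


ET = Kc * p * (0.46*T + 8.13)
ET = 0.74 * 0.34 * (0.46*24 + 8.13)
ET = 0.74 * 0.34 * 19.1700

4.8232 mm/day


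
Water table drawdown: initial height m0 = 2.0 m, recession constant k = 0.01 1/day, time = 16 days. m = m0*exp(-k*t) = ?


m = m0 * exp(-k*t)
m = 2.0 * exp(-0.01 * 16)
m = 2.0 * exp(-0.1600)

1.7043 m


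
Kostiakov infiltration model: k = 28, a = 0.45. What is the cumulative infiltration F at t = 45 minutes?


F = k * t^a = 28 * 45^0.45
F = 28 * 5.545563

155.2758 mm


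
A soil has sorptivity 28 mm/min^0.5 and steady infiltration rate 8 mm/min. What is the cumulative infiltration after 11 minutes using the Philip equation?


F = S*sqrt(t) + A*t
F = 28*sqrt(11) + 8*11
F = 28*3.316625 + 88

180.8655 mm


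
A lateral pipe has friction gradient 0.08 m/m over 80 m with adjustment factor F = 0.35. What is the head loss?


hf = J * L * F = 0.08 * 80 * 0.35 = 2.2400 m

2.2400 m


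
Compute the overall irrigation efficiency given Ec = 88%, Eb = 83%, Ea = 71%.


Ec = 0.88, Eb = 0.83, Ea = 0.71
E = 0.88 * 0.83 * 0.71 * 100 = 51.8584%

51.8584 %


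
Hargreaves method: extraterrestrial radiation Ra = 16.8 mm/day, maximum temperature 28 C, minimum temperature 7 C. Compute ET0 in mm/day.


Tmean = (Tmax + Tmin)/2 = (28 + 7)/2 = 17.5
ET0 = 0.0023 * 16.8 * (17.5 + 17.8) * sqrt(28 - 7)
ET0 = 0.0023 * 16.8 * 35.3 * 4.582576

6.2506 mm/day


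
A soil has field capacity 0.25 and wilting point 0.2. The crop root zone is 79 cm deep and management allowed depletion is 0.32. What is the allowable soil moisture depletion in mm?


SMD = (FC - PWP) * d * MAD * 10
SMD = (0.25 - 0.2) * 79 * 0.32 * 10
SMD = 0.0500 * 79 * 0.32 * 10

12.6400 mm


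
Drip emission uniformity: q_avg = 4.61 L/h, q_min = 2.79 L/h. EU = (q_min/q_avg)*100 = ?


EU = (q_min/q_avg)*100 = (2.79/4.61)*100 = 60.5206%

60.5206 %


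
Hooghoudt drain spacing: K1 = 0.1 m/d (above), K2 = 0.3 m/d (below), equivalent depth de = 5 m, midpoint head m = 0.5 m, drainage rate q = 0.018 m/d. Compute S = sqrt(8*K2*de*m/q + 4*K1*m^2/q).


S^2 = 8*K2*de*m/q + 4*K1*m^2/q
S^2 = 8*0.3*5*0.5/0.018 + 4*0.1*0.5^2/0.018
S = sqrt(338.8889)

18.4089 m


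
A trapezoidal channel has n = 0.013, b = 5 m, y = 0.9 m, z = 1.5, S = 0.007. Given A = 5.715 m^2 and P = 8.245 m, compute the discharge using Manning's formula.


R = A/P = 5.715/8.245 = 0.693147
Q = (1/0.013) * 5.715 * 0.693147^(2/3) * 0.007^0.5

28.8075 m^3/s


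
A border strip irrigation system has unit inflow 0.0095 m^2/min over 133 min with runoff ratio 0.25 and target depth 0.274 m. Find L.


L = q*t/((1+r)*Z)
L = 0.0095*133/((1+0.25)*0.274)
L = 1.2635/0.3425

3.6891 m


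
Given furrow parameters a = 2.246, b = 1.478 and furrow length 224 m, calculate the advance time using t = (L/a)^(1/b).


t = (L/a)^(1/b)
t = (224/2.246)^(1/1.478)
t = 99.732858^(1/1.478)

22.5110 min


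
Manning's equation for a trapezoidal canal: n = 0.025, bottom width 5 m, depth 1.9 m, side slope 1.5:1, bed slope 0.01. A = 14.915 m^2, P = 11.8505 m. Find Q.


R = A/P = 14.915/11.8505 = 1.258597
Q = (1/0.025) * 14.915 * 1.258597^(2/3) * 0.01^0.5

69.5464 m^3/s


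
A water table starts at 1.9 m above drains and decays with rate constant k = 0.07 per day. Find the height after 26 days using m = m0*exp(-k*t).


m = m0 * exp(-k*t)
m = 1.9 * exp(-0.07 * 26)
m = 1.9 * exp(-1.8200)

0.3078 m


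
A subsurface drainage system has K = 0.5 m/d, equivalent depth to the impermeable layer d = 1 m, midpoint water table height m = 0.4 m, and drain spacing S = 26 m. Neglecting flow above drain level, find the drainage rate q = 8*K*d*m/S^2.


q = 8*K*d*m/S^2
q = 8*0.5*1*0.4/26^2
q = 1.6000 / 676

0.0024 m/d


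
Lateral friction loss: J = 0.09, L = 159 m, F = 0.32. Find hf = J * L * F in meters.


hf = J * L * F = 0.09 * 159 * 0.32 = 4.5792 m

4.5792 m


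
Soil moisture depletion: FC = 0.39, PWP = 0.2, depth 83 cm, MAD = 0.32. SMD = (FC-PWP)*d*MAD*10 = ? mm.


SMD = (FC - PWP) * d * MAD * 10
SMD = (0.39 - 0.2) * 83 * 0.32 * 10
SMD = 0.1900 * 83 * 0.32 * 10

50.4640 mm


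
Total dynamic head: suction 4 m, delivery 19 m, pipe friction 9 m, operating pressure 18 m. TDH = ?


TDH = Hs + Hd + hf + Hp = 4 + 19 + 9 + 18 = 50

50 m


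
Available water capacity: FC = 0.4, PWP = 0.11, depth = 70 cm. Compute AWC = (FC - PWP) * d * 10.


AWC = (FC - PWP) * d * 10
AWC = (0.4 - 0.11) * 70 * 10
AWC = 0.2900 * 70 * 10

203.0000 mm


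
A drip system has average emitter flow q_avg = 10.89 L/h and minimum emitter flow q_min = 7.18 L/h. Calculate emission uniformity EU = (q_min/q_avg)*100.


EU = (q_min/q_avg)*100 = (7.18/10.89)*100 = 65.9320%

65.9320 %


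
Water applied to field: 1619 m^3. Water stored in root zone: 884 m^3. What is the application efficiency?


Ea = V_root / V_field * 100 = 884 / 1619 * 100 = 54.6016%

54.6016 %


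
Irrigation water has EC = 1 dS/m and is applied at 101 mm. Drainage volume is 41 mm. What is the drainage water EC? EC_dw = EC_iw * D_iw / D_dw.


EC_dw = EC_iw * D_iw / D_dw
EC_dw = 1 * 101 / 41
EC_dw = 101 / 41

2.4634 dS/m


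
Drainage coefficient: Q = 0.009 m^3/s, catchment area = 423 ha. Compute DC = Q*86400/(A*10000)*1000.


DC = Q * 86400 / (A * 10000) * 1000
DC = 0.009 * 86400 / (423 * 10000) * 1000
DC = 777600.0000 / 4230000

0.1838 mm/day


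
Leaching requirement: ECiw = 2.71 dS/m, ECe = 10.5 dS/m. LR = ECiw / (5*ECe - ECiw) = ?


LR = ECiw / (5*ECe - ECiw)
LR = 2.71 / (5*10.5 - 2.71)
LR = 2.71 / 49.7900

0.0544


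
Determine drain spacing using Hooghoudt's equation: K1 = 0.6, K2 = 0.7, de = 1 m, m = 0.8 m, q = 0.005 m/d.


S^2 = 8*K2*de*m/q + 4*K1*m^2/q
S^2 = 8*0.7*1*0.8/0.005 + 4*0.6*0.8^2/0.005
S = sqrt(1203.2000)

34.6872 m


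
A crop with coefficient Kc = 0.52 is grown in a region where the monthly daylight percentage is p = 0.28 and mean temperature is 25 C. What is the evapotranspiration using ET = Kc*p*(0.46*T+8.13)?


ET = Kc * p * (0.46*T + 8.13)
ET = 0.52 * 0.28 * (0.46*25 + 8.13)
ET = 0.52 * 0.28 * 19.6300

2.8581 mm/day


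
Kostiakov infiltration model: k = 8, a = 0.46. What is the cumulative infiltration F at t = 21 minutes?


F = k * t^a = 8 * 21^0.46
F = 8 * 4.057148

32.4572 mm


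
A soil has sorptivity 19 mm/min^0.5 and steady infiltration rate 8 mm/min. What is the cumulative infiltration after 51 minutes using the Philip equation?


F = S*sqrt(t) + A*t
F = 19*sqrt(51) + 8*51
F = 19*7.141428 + 408

543.6871 mm


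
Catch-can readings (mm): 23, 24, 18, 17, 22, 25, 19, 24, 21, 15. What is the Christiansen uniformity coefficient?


mean = 20.800000 mm
MAD = 2.840000 mm
CU = (1 - 2.840000/20.800000)*100

86.3462 %


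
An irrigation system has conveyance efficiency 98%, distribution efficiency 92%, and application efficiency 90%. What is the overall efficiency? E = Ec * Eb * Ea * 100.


Ec = 0.98, Eb = 0.92, Ea = 0.9
E = 0.98 * 0.92 * 0.9 * 100 = 81.1440%

81.1440 %


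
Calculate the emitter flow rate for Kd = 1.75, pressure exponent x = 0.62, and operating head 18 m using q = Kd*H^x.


q = Kd * H^x = 1.75 * 18^0.62 = 1.75 * 6.001626

10.5028 L/h


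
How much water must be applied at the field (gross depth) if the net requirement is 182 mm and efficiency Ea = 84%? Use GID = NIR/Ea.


Ea = 84% = 0.84
GID = NIR / Ea = 182 / 0.84 = 216.6667 mm

216.6667 mm


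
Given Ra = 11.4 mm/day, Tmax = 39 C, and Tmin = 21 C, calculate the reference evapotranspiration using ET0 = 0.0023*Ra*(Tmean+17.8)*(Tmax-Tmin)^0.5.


Tmean = (Tmax + Tmin)/2 = (39 + 21)/2 = 30.0
ET0 = 0.0023 * 11.4 * (30.0 + 17.8) * sqrt(39 - 21)
ET0 = 0.0023 * 11.4 * 47.8 * 4.242641

5.3174 mm/day


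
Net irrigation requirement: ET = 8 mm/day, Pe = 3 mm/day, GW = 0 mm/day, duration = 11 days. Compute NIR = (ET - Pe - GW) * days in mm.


Daily deficit = ET - Pe - GW = 8 - 3 - 0 = 5 mm/day
NIR = 5 * 11 = 55 mm

55.0000 mm


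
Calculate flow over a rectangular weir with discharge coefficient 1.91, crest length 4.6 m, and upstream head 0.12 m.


Q = C * L * H^(3/2) = 1.91 * 4.6 * 0.12^1.5 = 1.91 * 4.6 * 0.041569

0.3652 m^3/s


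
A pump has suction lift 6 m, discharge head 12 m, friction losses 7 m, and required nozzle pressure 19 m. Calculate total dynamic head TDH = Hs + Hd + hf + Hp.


TDH = Hs + Hd + hf + Hp = 6 + 12 + 7 + 19 = 44

44 m


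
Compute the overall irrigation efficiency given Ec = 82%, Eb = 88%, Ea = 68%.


Ec = 0.82, Eb = 0.88, Ea = 0.68
E = 0.82 * 0.88 * 0.68 * 100 = 49.0688%

49.0688 %


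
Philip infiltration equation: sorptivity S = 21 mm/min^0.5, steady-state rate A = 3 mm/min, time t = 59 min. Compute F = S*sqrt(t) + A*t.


F = S*sqrt(t) + A*t
F = 21*sqrt(59) + 3*59
F = 21*7.681146 + 177

338.3041 mm


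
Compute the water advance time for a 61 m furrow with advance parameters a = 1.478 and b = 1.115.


t = (L/a)^(1/b)
t = (61/1.478)^(1/1.115)
t = 41.271989^(1/1.115)

28.1202 min


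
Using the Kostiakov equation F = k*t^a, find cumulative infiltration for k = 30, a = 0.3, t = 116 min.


F = k * t^a = 30 * 116^0.3
F = 30 * 4.162339

124.8702 mm


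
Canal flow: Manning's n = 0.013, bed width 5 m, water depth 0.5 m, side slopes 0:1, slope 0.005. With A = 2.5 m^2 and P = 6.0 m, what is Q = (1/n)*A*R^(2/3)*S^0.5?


R = A/P = 2.5/6.0 = 0.416667
Q = (1/0.013) * 2.5 * 0.416667^(2/3) * 0.005^0.5

7.5859 m^3/s


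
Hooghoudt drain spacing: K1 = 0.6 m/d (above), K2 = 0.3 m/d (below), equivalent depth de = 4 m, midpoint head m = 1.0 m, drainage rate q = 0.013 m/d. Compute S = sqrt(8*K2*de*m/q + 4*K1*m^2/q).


S^2 = 8*K2*de*m/q + 4*K1*m^2/q
S^2 = 8*0.3*4*1.0/0.013 + 4*0.6*1.0^2/0.013
S = sqrt(923.0769)

30.3822 m


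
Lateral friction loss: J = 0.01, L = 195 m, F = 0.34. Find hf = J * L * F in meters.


hf = J * L * F = 0.01 * 195 * 0.34 = 0.6630 m

0.6630 m


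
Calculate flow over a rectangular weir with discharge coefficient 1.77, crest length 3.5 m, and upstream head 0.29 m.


Q = C * L * H^(3/2) = 1.77 * 3.5 * 0.29^1.5 = 1.77 * 3.5 * 0.156170

0.9675 m^3/s


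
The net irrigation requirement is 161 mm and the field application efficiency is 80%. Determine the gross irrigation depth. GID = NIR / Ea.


Ea = 80% = 0.8
GID = NIR / Ea = 161 / 0.8 = 201.2500 mm

201.2500 mm


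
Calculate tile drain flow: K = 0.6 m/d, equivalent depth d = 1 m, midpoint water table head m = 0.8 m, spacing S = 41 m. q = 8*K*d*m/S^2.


q = 8*K*d*m/S^2
q = 8*0.6*1*0.8/41^2
q = 3.8400 / 1681

0.0023 m/d


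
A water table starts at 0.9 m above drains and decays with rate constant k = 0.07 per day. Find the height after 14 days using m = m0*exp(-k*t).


m = m0 * exp(-k*t)
m = 0.9 * exp(-0.07 * 14)
m = 0.9 * exp(-0.9800)

0.3378 m


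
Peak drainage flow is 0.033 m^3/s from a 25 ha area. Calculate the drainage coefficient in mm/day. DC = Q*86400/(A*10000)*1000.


DC = Q * 86400 / (A * 10000) * 1000
DC = 0.033 * 86400 / (25 * 10000) * 1000
DC = 2851200.0000 / 250000

11.4048 mm/day


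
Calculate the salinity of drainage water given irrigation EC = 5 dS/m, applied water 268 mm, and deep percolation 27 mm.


EC_dw = EC_iw * D_iw / D_dw
EC_dw = 5 * 268 / 27
EC_dw = 1340 / 27

49.6296 dS/m


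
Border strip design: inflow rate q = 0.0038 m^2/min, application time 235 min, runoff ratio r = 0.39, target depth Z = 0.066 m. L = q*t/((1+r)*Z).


L = q*t/((1+r)*Z)
L = 0.0038*235/((1+0.39)*0.066)
L = 0.893/0.09174

9.7340 m


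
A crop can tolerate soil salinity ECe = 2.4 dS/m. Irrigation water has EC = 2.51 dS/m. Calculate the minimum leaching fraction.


LR = ECiw / (5*ECe - ECiw)
LR = 2.51 / (5*2.4 - 2.51)
LR = 2.51 / 9.4900

0.2645


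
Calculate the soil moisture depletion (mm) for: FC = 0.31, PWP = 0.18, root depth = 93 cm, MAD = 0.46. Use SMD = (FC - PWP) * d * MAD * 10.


SMD = (FC - PWP) * d * MAD * 10
SMD = (0.31 - 0.18) * 93 * 0.46 * 10
SMD = 0.1300 * 93 * 0.46 * 10

55.6140 mm


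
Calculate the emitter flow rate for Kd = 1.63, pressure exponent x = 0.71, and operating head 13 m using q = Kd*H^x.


q = Kd * H^x = 1.63 * 13^0.71 = 1.63 * 6.178738

10.0713 L/h


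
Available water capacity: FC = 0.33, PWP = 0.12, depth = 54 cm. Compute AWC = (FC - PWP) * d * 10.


AWC = (FC - PWP) * d * 10
AWC = (0.33 - 0.12) * 54 * 10
AWC = 0.2100 * 54 * 10

113.4000 mm


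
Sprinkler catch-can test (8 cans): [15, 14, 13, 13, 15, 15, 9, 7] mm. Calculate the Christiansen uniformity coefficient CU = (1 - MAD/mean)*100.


mean = 12.625000 mm
MAD = 2.312500 mm
CU = (1 - 2.312500/12.625000)*100

81.6832 %


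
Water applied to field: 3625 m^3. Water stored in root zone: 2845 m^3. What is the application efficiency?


Ea = V_root / V_field * 100 = 2845 / 3625 * 100 = 78.4828%

78.4828 %


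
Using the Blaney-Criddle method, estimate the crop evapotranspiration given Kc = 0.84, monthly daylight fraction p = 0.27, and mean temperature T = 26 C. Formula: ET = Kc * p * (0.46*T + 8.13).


ET = Kc * p * (0.46*T + 8.13)
ET = 0.84 * 0.27 * (0.46*26 + 8.13)
ET = 0.84 * 0.27 * 20.0900

4.5564 mm/day


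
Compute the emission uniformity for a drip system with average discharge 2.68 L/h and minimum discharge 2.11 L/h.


EU = (q_min/q_avg)*100 = (2.11/2.68)*100 = 78.7313%

78.7313 %


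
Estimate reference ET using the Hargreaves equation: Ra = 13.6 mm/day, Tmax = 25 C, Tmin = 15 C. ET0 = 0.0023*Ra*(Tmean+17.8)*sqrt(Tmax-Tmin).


Tmean = (Tmax + Tmin)/2 = (25 + 15)/2 = 20.0
ET0 = 0.0023 * 13.6 * (20.0 + 17.8) * sqrt(25 - 15)
ET0 = 0.0023 * 13.6 * 37.8 * 3.162278

3.7390 mm/day


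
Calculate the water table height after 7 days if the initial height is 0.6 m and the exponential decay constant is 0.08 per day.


m = m0 * exp(-k*t)
m = 0.6 * exp(-0.08 * 7)
m = 0.6 * exp(-0.5600)

0.3427 m


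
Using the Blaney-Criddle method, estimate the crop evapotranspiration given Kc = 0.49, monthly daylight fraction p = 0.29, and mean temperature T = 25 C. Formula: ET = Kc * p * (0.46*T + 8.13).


ET = Kc * p * (0.46*T + 8.13)
ET = 0.49 * 0.29 * (0.46*25 + 8.13)
ET = 0.49 * 0.29 * 19.6300

2.7894 mm/day


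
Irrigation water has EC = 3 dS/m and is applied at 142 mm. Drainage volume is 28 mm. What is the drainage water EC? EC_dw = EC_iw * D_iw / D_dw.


EC_dw = EC_iw * D_iw / D_dw
EC_dw = 3 * 142 / 28
EC_dw = 426 / 28

15.2143 dS/m


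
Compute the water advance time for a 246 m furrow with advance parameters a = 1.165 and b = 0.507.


t = (L/a)^(1/b)
t = (246/1.165)^(1/0.507)
t = 211.158798^(1/0.507)

38461.6552 min


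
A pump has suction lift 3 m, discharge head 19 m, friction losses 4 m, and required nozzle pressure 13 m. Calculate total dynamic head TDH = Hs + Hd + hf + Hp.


TDH = Hs + Hd + hf + Hp = 3 + 19 + 4 + 13 = 39

39 m


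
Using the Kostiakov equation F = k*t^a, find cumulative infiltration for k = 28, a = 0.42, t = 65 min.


F = k * t^a = 28 * 65^0.42
F = 28 * 5.773293

161.6522 mm


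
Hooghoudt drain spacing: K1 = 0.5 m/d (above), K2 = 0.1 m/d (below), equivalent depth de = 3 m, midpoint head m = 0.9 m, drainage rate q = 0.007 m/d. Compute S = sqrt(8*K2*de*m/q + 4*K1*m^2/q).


S^2 = 8*K2*de*m/q + 4*K1*m^2/q
S^2 = 8*0.1*3*0.9/0.007 + 4*0.5*0.9^2/0.007
S = sqrt(540.0000)

23.2379 m


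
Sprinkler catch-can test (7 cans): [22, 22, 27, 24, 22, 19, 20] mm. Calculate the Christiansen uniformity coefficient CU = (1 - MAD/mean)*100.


mean = 22.285714 mm
MAD = 1.836735 mm
CU = (1 - 1.836735/22.285714)*100

91.7582 %


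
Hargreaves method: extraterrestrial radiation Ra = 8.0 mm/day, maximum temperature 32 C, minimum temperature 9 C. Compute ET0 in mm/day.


Tmean = (Tmax + Tmin)/2 = (32 + 9)/2 = 20.5
ET0 = 0.0023 * 8.0 * (20.5 + 17.8) * sqrt(32 - 9)
ET0 = 0.0023 * 8.0 * 38.3 * 4.795832

3.3797 mm/day


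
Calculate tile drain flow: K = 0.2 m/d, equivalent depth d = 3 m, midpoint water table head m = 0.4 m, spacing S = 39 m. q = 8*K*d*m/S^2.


q = 8*K*d*m/S^2
q = 8*0.2*3*0.4/39^2
q = 1.9200 / 1521

0.0013 m/d


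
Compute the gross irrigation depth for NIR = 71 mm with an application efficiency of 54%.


Ea = 54% = 0.54
GID = NIR / Ea = 71 / 0.54 = 131.4815 mm

131.4815 mm


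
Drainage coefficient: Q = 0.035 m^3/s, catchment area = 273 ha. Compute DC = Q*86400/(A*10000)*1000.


DC = Q * 86400 / (A * 10000) * 1000
DC = 0.035 * 86400 / (273 * 10000) * 1000
DC = 3024000.0000 / 2730000

1.1077 mm/day


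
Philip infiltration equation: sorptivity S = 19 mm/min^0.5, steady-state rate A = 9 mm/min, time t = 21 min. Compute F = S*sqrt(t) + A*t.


F = S*sqrt(t) + A*t
F = 19*sqrt(21) + 9*21
F = 19*4.582576 + 189

276.0689 mm


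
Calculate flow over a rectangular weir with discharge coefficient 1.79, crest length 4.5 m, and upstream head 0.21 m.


Q = C * L * H^(3/2) = 1.79 * 4.5 * 0.21^1.5 = 1.79 * 4.5 * 0.096234

0.7752 m^3/s


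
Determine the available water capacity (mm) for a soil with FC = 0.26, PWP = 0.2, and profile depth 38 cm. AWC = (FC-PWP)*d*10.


AWC = (FC - PWP) * d * 10
AWC = (0.26 - 0.2) * 38 * 10
AWC = 0.0600 * 38 * 10

22.8000 mm


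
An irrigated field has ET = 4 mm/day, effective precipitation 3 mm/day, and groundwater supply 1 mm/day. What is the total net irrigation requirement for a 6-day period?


Daily deficit = ET - Pe - GW = 4 - 3 - 1 = 0 mm/day
NIR = 0 * 6 = 0 mm

0 mm


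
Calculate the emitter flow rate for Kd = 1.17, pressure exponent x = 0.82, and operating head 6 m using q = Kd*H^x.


q = Kd * H^x = 1.17 * 6^0.82 = 1.17 * 4.345943

5.0848 L/h


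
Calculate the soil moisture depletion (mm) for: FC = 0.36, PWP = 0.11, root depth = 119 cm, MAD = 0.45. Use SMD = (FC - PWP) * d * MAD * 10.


SMD = (FC - PWP) * d * MAD * 10
SMD = (0.36 - 0.11) * 119 * 0.45 * 10
SMD = 0.2500 * 119 * 0.45 * 10

133.8750 mm


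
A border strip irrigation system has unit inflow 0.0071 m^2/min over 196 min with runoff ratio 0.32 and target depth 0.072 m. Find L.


L = q*t/((1+r)*Z)
L = 0.0071*196/((1+0.32)*0.072)
L = 1.3916/0.09504

14.6423 m


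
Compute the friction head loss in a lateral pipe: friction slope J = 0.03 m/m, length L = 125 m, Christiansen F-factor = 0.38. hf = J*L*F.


hf = J * L * F = 0.03 * 125 * 0.38 = 1.4250 m

1.4250 m


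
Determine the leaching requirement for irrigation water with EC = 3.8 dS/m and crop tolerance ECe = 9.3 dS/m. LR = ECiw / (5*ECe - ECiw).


LR = ECiw / (5*ECe - ECiw)
LR = 3.8 / (5*9.3 - 3.8)
LR = 3.8 / 42.7000

0.0890


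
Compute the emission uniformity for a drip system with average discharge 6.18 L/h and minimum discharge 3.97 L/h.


EU = (q_min/q_avg)*100 = (3.97/6.18)*100 = 64.2395%

64.2395 %


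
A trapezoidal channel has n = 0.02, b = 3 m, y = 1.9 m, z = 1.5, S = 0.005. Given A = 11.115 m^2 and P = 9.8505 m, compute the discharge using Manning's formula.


R = A/P = 11.115/9.8505 = 1.128369
Q = (1/0.02) * 11.115 * 1.128369^(2/3) * 0.005^0.5

42.5924 m^3/s


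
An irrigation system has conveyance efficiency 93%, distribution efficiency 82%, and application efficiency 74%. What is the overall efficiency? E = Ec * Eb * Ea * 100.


Ec = 0.93, Eb = 0.82, Ea = 0.74
E = 0.93 * 0.82 * 0.74 * 100 = 56.4324%

56.4324 %


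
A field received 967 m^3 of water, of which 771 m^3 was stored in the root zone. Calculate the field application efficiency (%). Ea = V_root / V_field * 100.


Ea = V_root / V_field * 100 = 771 / 967 * 100 = 79.7311%

79.7311 %


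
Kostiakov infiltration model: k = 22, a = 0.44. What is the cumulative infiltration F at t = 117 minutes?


F = k * t^a = 22 * 117^0.44
F = 22 * 8.128338

178.8234 mm


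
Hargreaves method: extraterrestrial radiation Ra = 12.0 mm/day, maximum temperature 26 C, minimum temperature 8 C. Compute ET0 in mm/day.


Tmean = (Tmax + Tmin)/2 = (26 + 8)/2 = 17.0
ET0 = 0.0023 * 12.0 * (17.0 + 17.8) * sqrt(26 - 8)
ET0 = 0.0023 * 12.0 * 34.8 * 4.242641

4.0750 mm/day


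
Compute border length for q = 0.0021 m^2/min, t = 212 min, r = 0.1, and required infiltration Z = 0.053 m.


L = q*t/((1+r)*Z)
L = 0.0021*212/((1+0.1)*0.053)
L = 0.4452/0.0583

7.6364 m


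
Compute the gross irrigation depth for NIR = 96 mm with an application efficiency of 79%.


Ea = 79% = 0.79
GID = NIR / Ea = 96 / 0.79 = 121.5190 mm

121.5190 mm


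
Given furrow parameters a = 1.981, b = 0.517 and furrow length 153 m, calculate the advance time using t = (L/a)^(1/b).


t = (L/a)^(1/b)
t = (153/1.981)^(1/0.517)
t = 77.233720^(1/0.517)

4481.9203 min


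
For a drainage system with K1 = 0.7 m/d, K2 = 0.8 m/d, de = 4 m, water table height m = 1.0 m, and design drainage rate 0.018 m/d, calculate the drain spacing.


S^2 = 8*K2*de*m/q + 4*K1*m^2/q
S^2 = 8*0.8*4*1.0/0.018 + 4*0.7*1.0^2/0.018
S = sqrt(1577.7778)

39.7213 m


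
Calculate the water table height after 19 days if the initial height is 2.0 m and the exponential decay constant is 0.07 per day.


m = m0 * exp(-k*t)
m = 2.0 * exp(-0.07 * 19)
m = 2.0 * exp(-1.3300)

0.5290 m


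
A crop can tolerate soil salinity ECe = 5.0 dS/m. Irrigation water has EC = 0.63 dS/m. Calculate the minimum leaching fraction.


LR = ECiw / (5*ECe - ECiw)
LR = 0.63 / (5*5.0 - 0.63)
LR = 0.63 / 24.3700

0.0259


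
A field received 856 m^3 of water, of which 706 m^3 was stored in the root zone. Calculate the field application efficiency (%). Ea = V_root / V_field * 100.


Ea = V_root / V_field * 100 = 706 / 856 * 100 = 82.4766%

82.4766 %


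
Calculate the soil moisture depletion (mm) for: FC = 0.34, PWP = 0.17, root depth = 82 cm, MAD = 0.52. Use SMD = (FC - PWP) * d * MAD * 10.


SMD = (FC - PWP) * d * MAD * 10
SMD = (0.34 - 0.17) * 82 * 0.52 * 10
SMD = 0.1700 * 82 * 0.52 * 10

72.4880 mm


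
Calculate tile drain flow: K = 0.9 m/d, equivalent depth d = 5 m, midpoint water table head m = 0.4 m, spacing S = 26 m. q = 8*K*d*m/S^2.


q = 8*K*d*m/S^2
q = 8*0.9*5*0.4/26^2
q = 14.4000 / 676

0.0213 m/d
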